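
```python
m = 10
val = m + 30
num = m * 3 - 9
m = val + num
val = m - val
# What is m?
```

Trace:
`m = 10` → m = 10
`val = m + 30` → val = 40
`num = m * 3 - 9` → num = 21
`m = val + num` → m = 61
`val = m - val` → val = 21
So m = 61

Answer: 61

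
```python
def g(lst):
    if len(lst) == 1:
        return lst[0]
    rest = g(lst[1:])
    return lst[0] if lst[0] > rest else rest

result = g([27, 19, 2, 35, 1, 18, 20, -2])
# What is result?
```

Recursive max over [27, 19, 2, 35, 1, 18, 20, -2] = 35

Answer: 35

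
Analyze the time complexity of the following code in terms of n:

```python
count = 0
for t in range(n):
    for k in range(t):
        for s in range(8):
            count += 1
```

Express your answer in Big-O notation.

Each loop level contributes: n × n × 1. Multiplying the contributions gives O(n^2).

Answer: O(n^2)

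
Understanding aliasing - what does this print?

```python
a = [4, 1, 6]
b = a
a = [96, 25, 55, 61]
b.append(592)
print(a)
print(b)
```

Key concept: rebinding vs mutation: a is rebound to a new list, b still points at the original.
Step by step:
`a = [4, 1, 6]` → a = [4, 1, 6]
`b = a` → b = [4, 1, 6] (same object as a)
`a = [96, 25, 55, 61]` → a = [96, 25, 55, 61]
`b.append(592)` → b = [4, 1, 6, 592]
`print(a)` → prints [96, 25, 55, 61]
`print(b)` → prints [4, 1, 6, 592]

Answer:
[96, 25, 55, 61]
[4, 1, 6, 592]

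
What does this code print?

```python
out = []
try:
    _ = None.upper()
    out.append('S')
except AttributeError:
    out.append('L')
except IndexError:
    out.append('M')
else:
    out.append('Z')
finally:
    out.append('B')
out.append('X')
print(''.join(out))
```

Execution trace: 'L' (except AttributeError) → 'B' (finally) → 'X' (after the try/except). Output: LBX

Answer: LBX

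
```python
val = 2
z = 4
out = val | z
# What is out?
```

Trace:
`val = 2` → val = 2
`z = 4` → z = 4
`out = val | z` → out = 6
So out = 6

Answer: 6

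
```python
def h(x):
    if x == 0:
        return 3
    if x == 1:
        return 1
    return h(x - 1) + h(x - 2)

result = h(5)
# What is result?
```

Build up from base cases: h(0)=3, h(1)=1, h(2)=4, h(3)=5, h(4)=9, h(5)=14

Answer: 14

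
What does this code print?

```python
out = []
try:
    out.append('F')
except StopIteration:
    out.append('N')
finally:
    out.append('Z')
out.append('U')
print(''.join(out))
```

Execution trace: 'F' (try body, no exception) → 'Z' (finally) → 'U' (after the try/except). Output: FZU

Answer: FZU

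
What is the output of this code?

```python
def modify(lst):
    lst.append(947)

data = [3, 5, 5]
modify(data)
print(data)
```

Key concept: function modifies passed list.
Step by step:
`data = [3, 5, 5]` → data = [3, 5, 5]
`modify(data)` → data = [3, 5, 5, 947]
`print(data)` → prints [3, 5, 5, 947]

Answer: [3, 5, 5, 947]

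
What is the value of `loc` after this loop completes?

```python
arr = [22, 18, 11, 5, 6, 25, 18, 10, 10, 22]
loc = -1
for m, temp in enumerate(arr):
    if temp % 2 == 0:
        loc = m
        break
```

First even number index in [22, 18, 11, 5, 6, 25, 18, 10, 10, 22]
`loc` takes the values: -1 → 0

Answer: 0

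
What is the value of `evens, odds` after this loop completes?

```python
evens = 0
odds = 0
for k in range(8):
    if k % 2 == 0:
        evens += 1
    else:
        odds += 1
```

Count evens and odds in range(8)
`evens, odds` takes the values: (0, 0) → (1, 0) → (1, 1) → (2, 1) → (2, 2) → (3, 2) → (3, 3) → (4, 3) → (4, 4)

Answer: 4, 4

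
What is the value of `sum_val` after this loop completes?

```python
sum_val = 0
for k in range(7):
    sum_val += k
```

Sum of 0 to 6 = 21
`sum_val` takes the values: 0 → 1 → 3 → 6 → 10 → 15 → 21

Answer: 21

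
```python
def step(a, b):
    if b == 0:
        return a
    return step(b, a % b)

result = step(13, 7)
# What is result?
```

step(13, 7) -> step(7, 6) -> step(6, 1) -> step(1, 0) -> 1

Answer: 1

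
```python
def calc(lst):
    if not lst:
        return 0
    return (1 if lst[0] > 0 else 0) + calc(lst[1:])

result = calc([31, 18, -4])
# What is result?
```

Count of positive elements in [31, 18, -4] = 2

Answer: 2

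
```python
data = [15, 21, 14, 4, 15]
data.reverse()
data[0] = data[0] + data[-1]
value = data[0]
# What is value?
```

Trace:
`data = [15, 21, 14, 4, 15]` → data = [15, 21, 14, 4, 15]
`data.reverse()` → data = [15, 4, 14, 21, 15]
`data[0] = data[0] + data[-1]` → data = [30, 4, 14, 21, 15]
`value = data[0]` → value = 30
So value = 30

Answer: 30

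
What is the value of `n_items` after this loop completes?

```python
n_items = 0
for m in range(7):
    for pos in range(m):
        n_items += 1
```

Triangle number: 0+1+2+...+6
`n_items` takes the values: 0 → 1 → 2 → 3 → 4 → 5 → 6 → 7 → 8 → 9 → 10 → 11 → 12 → 13 → 14 → 15 → 16 → 17 → 18 → 19 → 20 → 21

Answer: 21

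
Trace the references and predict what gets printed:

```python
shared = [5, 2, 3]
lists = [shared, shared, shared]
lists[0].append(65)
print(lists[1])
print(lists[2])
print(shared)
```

Key concept: list of same reference.
Step by step:
`shared = [5, 2, 3]` → shared = [5, 2, 3]
`lists = [shared, shared, shared]` → lists = [[5, 2, 3], [5, 2, 3], [5, 2, 3]]
`lists[0].append(65)` → shared = [5, 2, 3, 65]; lists = [[5, 2, 3, 65], [5, 2, 3, 65], [5, 2, 3, 65]]
`print(lists[1])` → prints [5, 2, 3, 65]
`print(lists[2])` → prints [5, 2, 3, 65]
`print(shared)` → prints [5, 2, 3, 65]

Answer:
[5, 2, 3, 65]
[5, 2, 3, 65]
[5, 2, 3, 65]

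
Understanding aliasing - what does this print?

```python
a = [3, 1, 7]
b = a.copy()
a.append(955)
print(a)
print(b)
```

Key concept: list.copy() creates independent copy.
Step by step:
`a = [3, 1, 7]` → a = [3, 1, 7]
`b = a.copy()` → b = [3, 1, 7]
`a.append(955)` → a = [3, 1, 7, 955]
`print(a)` → prints [3, 1, 7, 955]
`print(b)` → prints [3, 1, 7]

Answer:
[3, 1, 7, 955]
[3, 1, 7]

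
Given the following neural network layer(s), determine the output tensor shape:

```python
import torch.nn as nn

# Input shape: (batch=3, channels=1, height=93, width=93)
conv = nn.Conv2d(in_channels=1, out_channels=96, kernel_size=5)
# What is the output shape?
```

Input: (3, 1, 93, 93) -> Output: (3, 96, 89, 89)

Answer: (3, 96, 89, 89)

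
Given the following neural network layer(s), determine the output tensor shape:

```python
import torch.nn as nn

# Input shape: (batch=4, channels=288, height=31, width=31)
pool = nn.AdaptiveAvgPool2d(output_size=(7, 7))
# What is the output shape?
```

Input: (4, 288, 31, 31) -> Output: (4, 288, 7, 7)

Answer: (4, 288, 7, 7)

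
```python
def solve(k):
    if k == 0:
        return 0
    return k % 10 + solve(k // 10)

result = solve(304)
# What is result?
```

Sum of digits of 304: 4 + 0 + 3 = 7

Answer: 7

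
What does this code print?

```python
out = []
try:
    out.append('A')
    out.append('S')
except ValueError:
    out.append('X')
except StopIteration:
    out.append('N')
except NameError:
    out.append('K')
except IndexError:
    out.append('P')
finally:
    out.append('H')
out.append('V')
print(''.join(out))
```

Execution trace: 'A' (try body) → 'S' (try body, no exception) → 'H' (finally) → 'V' (after the try/except). Output: ASHV

Answer: ASHV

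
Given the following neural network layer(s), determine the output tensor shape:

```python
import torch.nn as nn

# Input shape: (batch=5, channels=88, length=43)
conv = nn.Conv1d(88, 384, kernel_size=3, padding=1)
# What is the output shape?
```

Input: (5, 88, 43) -> Output: (5, 384, 43)

Answer: (5, 384, 43)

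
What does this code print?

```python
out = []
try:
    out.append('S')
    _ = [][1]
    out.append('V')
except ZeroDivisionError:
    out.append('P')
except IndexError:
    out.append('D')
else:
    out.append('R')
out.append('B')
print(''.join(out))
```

Execution trace: 'S' (try body) → 'D' (except IndexError) → 'B' (after the try/except). Output: SDB

Answer: SDB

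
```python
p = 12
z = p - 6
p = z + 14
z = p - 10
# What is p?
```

Trace:
`p = 12` → p = 12
`z = p - 6` → z = 6
`p = z + 14` → p = 20
`z = p - 10` → z = 10
So p = 20

Answer: 20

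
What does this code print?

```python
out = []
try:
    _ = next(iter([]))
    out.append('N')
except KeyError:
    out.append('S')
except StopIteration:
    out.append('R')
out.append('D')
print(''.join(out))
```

Execution trace: 'R' (except StopIteration) → 'D' (after the try/except). Output: RD

Answer: RD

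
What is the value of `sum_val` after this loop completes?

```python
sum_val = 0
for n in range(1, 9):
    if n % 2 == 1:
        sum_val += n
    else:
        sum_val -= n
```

Add odd, subtract even
`sum_val` takes the values: 0 → 1 → -1 → 2 → -2 → 3 → -3 → 4 → -4

Answer: -4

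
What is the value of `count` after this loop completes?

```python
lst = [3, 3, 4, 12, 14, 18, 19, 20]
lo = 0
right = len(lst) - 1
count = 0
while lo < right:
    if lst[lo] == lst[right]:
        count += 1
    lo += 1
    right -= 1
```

Count matching pairs from ends
`count` takes the values: 0

Answer: 0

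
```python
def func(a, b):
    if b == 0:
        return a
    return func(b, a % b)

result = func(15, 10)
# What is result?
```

func(15, 10) -> func(10, 5) -> func(5, 0) -> 5

Answer: 5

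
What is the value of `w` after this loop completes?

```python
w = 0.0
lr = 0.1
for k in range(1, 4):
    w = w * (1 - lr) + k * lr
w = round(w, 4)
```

Moving average with lr=0.1
`w` takes the values: 0.0 → 0.1 → 0.29 → 0.561

Answer: 0.561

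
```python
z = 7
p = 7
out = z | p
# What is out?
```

Trace:
`z = 7` → z = 7
`p = 7` → p = 7
`out = z | p` → out = 7
So out = 7

Answer: 7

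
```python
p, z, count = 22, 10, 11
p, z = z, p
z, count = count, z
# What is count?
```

Trace:
`p, z, count = 22, 10, 11` → p = 22; z = 10; count = 11
`p, z = z, p` → p = 10; z = 22
`z, count = count, z` → z = 11; count = 22
So count = 22

Answer: 22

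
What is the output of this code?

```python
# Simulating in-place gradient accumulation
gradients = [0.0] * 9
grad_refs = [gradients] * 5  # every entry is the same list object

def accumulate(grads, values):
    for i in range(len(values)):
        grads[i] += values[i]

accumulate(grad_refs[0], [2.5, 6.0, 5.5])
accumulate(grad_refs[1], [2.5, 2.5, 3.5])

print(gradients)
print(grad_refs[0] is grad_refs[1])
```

Key concept: gradient accumulation aliasing.
Step by step:
`gradients = [0.0] * 9` → gradients = [0.0, 0.0, 0.0, 0.0, 0.0, 0.0, 0.0, 0.0, 0.0]
`grad_refs = [gradients] * 5` → grad_refs = [[0.0, 0.0, 0.0, 0.0, 0.0, 0.0, 0.0, 0.0, 0.0], [0.0, 0.0, 0.0, 0.0, 0.0, 0.0, 0.0, 0.0, 0.0], [0.0, 0.0, 0.0, 0.0, 0.0, 0.0, 0.0, 0.0, 0.0], [0.0, 0.0, 0.0, 0.0, 0.0, 0.0, 0.0, 0.0, 0.0], [0.0, 0.0, 0.0, 0.0, 0.0, 0.0, 0.0, 0.0, 0.0]]
`accumulate(grad_refs[0], [2.5, 6.0, 5.5])` → gradients = [2.5, 6.0, 5.5, 0.0, 0.0, 0.0, 0.0, 0.0, 0.0]; grad_refs = [[2.5, 6.0, 5.5, 0.0, 0.0, 0.0, 0.0, 0.0, 0.0], [2.5, 6.0, 5.5, 0.0, 0.0, 0.0, 0.0, 0.0, 0.0], [2.5, 6.0, 5.5, 0.0, 0.0, 0.0, 0.0, 0.0, 0.0], [2.5, 6.0, 5.5, 0.0, 0.0, 0.0, 0.0, 0.0, 0.0], [2.5, 6.0, 5.5, 0.0, 0.0, 0.0, 0.0, 0.0, 0.0]]
`accumulate(grad_refs[1], [2.5, 2.5, 3.5])` → gradients = [5.0, 8.5, 9.0, 0.0, 0.0, 0.0, 0.0, 0.0, 0.0]; grad_refs = [[5.0, 8.5, 9.0, 0.0, 0.0, 0.0, 0.0, 0.0, 0.0], [5.0, 8.5, 9.0, 0.0, 0.0, 0.0, 0.0, 0.0, 0.0], [5.0, 8.5, 9.0, 0.0, 0.0, 0.0, 0.0, 0.0, 0.0], [5.0, 8.5, 9.0, 0.0, 0.0, 0.0, 0.0, 0.0, 0.0], [5.0, 8.5, 9.0, 0.0, 0.0, 0.0, 0.0, 0.0, 0.0]]
`print(gradients)` → prints [5.0, 8.5, 9.0, 0.0, 0.0, 0.0, 0.0, 0.0, 0.0]
`print(grad_refs[0] is grad_refs[1])` → prints True

Answer:
[5.0, 8.5, 9.0, 0.0, 0.0, 0.0, 0.0, 0.0, 0.0]
True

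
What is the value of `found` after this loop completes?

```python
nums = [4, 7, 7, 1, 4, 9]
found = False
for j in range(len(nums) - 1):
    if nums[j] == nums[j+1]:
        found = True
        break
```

Check consecutive duplicates in [4, 7, 7, 1, 4, 9]
`found` takes the values: False → True

Answer: True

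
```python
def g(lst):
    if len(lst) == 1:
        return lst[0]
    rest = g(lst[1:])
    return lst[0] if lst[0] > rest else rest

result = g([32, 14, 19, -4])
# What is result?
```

Recursive max over [32, 14, 19, -4] = 32

Answer: 32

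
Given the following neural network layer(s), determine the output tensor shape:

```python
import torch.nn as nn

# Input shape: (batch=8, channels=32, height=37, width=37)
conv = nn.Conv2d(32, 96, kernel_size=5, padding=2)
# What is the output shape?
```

Input: (8, 32, 37, 37) -> Output: (8, 96, 37, 37)

Answer: (8, 96, 37, 37)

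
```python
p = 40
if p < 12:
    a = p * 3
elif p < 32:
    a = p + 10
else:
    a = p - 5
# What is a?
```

Trace:
`p = 40` → p = 40
`if p < 12: ...` → p < 12 is False, p < 32 is False, take else branch → a = 35
So a = 35

Answer: 35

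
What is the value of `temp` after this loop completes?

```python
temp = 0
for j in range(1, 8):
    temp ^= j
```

XOR of 1 to 7
`temp` takes the values: 0 → 1 → 3 → 0 → 4 → 1 → 7 → 0

Answer: 0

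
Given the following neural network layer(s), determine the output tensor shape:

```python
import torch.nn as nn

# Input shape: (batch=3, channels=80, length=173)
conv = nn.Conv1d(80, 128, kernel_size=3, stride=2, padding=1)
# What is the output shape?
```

Input: (3, 80, 173) -> Output: (3, 128, 87)

Answer: (3, 128, 87)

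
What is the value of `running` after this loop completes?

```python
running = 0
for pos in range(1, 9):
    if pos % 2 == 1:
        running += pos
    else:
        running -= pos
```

Add odd, subtract even
`running` takes the values: 0 → 1 → -1 → 2 → -2 → 3 → -3 → 4 → -4

Answer: -4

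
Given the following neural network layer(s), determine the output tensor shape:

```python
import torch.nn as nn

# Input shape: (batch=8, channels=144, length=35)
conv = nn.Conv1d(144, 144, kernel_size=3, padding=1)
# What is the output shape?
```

Input: (8, 144, 35) -> Output: (8, 144, 35)

Answer: (8, 144, 35)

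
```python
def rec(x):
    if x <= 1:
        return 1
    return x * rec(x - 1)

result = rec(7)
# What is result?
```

rec(7) = 7 * 6 * 5 * 4 * 3 * 2 * 1 = 5040

Answer: 5040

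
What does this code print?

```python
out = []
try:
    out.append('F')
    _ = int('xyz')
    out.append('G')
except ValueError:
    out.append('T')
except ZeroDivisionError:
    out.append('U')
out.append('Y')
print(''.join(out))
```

Execution trace: 'F' (try body) → 'T' (except ValueError) → 'Y' (after the try/except). Output: FTY

Answer: FTY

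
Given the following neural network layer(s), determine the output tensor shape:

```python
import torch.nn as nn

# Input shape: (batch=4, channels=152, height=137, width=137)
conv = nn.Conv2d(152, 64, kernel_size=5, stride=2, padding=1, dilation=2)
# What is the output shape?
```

Input: (4, 152, 137, 137) -> Output: (4, 64, 66, 66)

Answer: (4, 64, 66, 66)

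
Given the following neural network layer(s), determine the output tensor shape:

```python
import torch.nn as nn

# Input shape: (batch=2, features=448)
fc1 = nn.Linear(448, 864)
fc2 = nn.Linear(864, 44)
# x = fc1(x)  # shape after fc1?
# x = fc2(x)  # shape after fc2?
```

Input: (2, 448) -> after fc1: (2, 864) -> Output: (2, 44)

Answer: (2, 44)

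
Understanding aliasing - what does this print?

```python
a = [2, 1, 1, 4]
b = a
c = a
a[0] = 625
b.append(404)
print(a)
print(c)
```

Key concept: multiple aliases.
Step by step:
`a = [2, 1, 1, 4]` → a = [2, 1, 1, 4]
`b = a` → b = [2, 1, 1, 4] (same object as a)
`c = a` → c = [2, 1, 1, 4] (same object as a, b)
`a[0] = 625` → a = [625, 1, 1, 4] (same object as b, c); b = [625, 1, 1, 4] (same object as a, c); c = [625, 1, 1, 4] (same object as a, b)
`b.append(404)` → a = [625, 1, 1, 4, 404] (same object as b, c); b = [625, 1, 1, 4, 404] (same object as a, c); c = [625, 1, 1, 4, 404] (same object as a, b)
`print(a)` → prints [625, 1, 1, 4, 404]
`print(c)` → prints [625, 1, 1, 4, 404]

Answer:
[625, 1, 1, 4, 404]
[625, 1, 1, 4, 404]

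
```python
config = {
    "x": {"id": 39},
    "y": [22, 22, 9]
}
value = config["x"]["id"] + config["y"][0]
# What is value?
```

Trace:
`config = { ...` → config = {'x': {'id': 39}, 'y': [22, 22, 9]}
`value = config["x"]["id"] + config["y"][0]` → value = 61
So value = 61

Answer: 61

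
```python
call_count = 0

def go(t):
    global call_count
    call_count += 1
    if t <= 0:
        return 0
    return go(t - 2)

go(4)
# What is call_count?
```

Linear recursion stepping by 2: 3 calls from t=4 down to ≤0.

Answer: 3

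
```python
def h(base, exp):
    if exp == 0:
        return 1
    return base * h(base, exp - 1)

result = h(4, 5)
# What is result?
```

h(4, 5) = 4 * 4 * 4 * 4 * 4 = 1024

Answer: 1024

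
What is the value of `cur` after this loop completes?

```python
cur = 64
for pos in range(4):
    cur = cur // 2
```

Halve 4 times: 64 // 2^4 = 4
`cur` takes the values: 64 → 32 → 16 → 8 → 4

Answer: 4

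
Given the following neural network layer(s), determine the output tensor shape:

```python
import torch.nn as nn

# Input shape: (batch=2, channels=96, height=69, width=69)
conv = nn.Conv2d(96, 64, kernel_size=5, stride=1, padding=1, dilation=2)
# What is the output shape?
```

Input: (2, 96, 69, 69) -> Output: (2, 64, 63, 63)

Answer: (2, 64, 63, 63)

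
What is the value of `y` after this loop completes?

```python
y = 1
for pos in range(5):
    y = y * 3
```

Multiply by 3, 5 times: 1 * 3^5 = 243
`y` takes the values: 1 → 3 → 9 → 27 → 81 → 243

Answer: 243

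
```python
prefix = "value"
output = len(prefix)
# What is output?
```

Trace:
`prefix = "value"` → prefix = 'value'
`output = len(prefix)` → output = 5
So output = 5

Answer: 5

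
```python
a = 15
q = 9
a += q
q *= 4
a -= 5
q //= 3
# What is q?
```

Trace:
`a = 15` → a = 15
`q = 9` → q = 9
`a += q` → a = 24
`q *= 4` → q = 36
`a -= 5` → a = 19
`q //= 3` → q = 12
So q = 12

Answer: 12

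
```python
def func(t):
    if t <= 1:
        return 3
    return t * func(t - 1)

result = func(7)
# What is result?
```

func(7) = 7 * 6 * 5 * 4 * 3 * 2 * 3 = 15120

Answer: 15120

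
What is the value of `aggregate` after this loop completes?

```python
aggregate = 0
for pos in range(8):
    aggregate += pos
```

Sum of 0 to 7 = 28
`aggregate` takes the values: 0 → 1 → 3 → 6 → 10 → 15 → 21 → 28

Answer: 28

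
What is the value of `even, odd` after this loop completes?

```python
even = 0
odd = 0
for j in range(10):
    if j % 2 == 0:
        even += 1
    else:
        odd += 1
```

Count evens and odds in range(10)
`even, odd` takes the values: (0, 0) → (1, 0) → (1, 1) → (2, 1) → (2, 2) → (3, 2) → (3, 3) → (4, 3) → (4, 4) → (5, 4) → (5, 5)

Answer: 5, 5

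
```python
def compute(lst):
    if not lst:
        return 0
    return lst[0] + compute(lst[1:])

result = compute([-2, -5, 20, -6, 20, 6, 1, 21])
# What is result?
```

(-2) + (-5) + 20 + (-6) + 20 + 6 + 1 + 21 + 0 = 55

Answer: 55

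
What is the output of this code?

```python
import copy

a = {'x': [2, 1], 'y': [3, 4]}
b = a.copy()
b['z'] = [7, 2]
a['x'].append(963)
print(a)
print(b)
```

Key concept: shallow copy of dict with mutable values.
Step by step:
`a = {'x': [2, 1], 'y': [3, 4]}` → a = {'x': [2, 1], 'y': [3, 4]}
`b = a.copy()` → b = {'x': [2, 1], 'y': [3, 4]}
`b['z'] = [7, 2]` → b = {'x': [2, 1], 'y': [3, 4], 'z': [7, 2]}
`a['x'].append(963)` → a = {'x': [2, 1, 963], 'y': [3, 4]}; b = {'x': [2, 1, 963], 'y': [3, 4], 'z': [7, 2]}
`print(a)` → prints {'x': [2, 1, 963], 'y': [3, 4]}
`print(b)` → prints {'x': [2, 1, 963], 'y': [3, 4], 'z': [7, 2]}

Answer:
{'x': [2, 1, 963], 'y': [3, 4]}
{'x': [2, 1, 963], 'y': [3, 4], 'z': [7, 2]}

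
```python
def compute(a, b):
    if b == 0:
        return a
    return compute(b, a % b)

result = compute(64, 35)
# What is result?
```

compute(64, 35) -> compute(35, 29) -> compute(29, 6) -> compute(6, 5) -> compute(5, 1) -> compute(1, 0) -> 1

Answer: 1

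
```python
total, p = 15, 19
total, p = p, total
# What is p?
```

Trace:
`total, p = 15, 19` → total = 15; p = 19
`total, p = p, total` → total = 19; p = 15
So p = 15

Answer: 15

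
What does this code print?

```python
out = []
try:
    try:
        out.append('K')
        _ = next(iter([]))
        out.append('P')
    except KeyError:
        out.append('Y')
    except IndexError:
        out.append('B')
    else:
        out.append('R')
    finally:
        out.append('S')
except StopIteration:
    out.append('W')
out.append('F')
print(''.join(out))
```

Execution trace: 'K' (try body) → 'S' (finally) → 'W' (outer except StopIteration) → 'F' (after the try/except). Output: KSWF

Answer: KSWF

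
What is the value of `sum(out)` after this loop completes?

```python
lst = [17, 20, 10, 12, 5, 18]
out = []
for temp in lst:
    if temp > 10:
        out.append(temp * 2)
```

Sum of doubled values > 10
`out` takes the values: [] → [34] → [34, 40] → [34, 40, 24] → [34, 40, 24, 36]
So `sum(out)` = 134

Answer: 134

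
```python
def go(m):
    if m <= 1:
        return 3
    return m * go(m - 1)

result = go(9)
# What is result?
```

go(9) = 9 * 8 * 7 * 6 * 5 * 4 * 3 * 2 * 3 = 1088640

Answer: 1088640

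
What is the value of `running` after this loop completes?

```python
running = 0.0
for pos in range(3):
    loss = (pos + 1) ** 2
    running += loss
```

Sum of squared losses 1² + 2² + ... + 3²
`running` takes the values: 0.0 → 1.0 → 5.0 → 14.0

Answer: 14.0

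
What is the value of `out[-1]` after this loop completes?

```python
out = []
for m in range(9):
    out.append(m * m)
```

Last element of squares 0 to 8
`out` takes the values: [] → [0] → [0, 1] → [0, 1, 4] → [0, 1, 4, 9] → [0, 1, 4, 9, 16] → [0, 1, 4, 9, 16, 25] → [0, 1, 4, 9, 16, 25, 36] → [0, 1, 4, 9, 16, 25, 36, 49] → [0, 1, 4, 9, 16, 25, 36, 49, 64]
So `out[-1]` = 64

Answer: 64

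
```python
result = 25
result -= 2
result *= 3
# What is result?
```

Trace:
`result = 25` → result = 25
`result -= 2` → result = 23
`result *= 3` → result = 69
So result = 69

Answer: 69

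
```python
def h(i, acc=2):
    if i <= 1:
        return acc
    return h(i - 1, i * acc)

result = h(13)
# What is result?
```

Accumulator trace (n, acc): (13, 2) -> (12, 26) -> (11, 312) -> (10, 3432) -> (9, 34320) -> (8, 308880) -> (7, 2471040) -> (6, 17297280) -> (5, 103783680) -> (4, 518918400) -> (3, 2075673600) -> (2, 6227020800) -> (1, 12454041600) -> return 12454041600

Answer: 12454041600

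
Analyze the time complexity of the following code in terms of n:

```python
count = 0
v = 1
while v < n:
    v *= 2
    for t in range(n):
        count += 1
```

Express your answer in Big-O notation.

Each loop level contributes: log n × n. Multiplying the contributions gives O(n log n).

Answer: O(n log n)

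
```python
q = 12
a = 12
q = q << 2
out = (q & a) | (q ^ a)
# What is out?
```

Trace:
`q = 12` → q = 12
`a = 12` → a = 12
`q = q << 2` → q = 48
`out = (q & a) | (q ^ a)` → out = 60
So out = 60

Answer: 60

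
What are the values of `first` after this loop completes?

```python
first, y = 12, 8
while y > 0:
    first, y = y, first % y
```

GCD of 12 and 8
`first` takes the values: 12 → 8 → 4

Answer: 4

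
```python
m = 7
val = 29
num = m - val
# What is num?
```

Trace:
`m = 7` → m = 7
`val = 29` → val = 29
`num = m - val` → num = -22
So num = -22

Answer: -22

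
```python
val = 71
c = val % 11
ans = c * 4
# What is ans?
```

Trace:
`val = 71` → val = 71
`c = val % 11` → c = 5
`ans = c * 4` → ans = 20
So ans = 20

Answer: 20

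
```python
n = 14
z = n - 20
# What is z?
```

Trace:
`n = 14` → n = 14
`z = n - 20` → z = -6
So z = -6

Answer: -6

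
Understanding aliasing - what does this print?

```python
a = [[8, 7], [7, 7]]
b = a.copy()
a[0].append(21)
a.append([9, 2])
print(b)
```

Key concept: shallow copy with nested lists.
Step by step:
`a = [[8, 7], [7, 7]]` → a = [[8, 7], [7, 7]]
`b = a.copy()` → b = [[8, 7], [7, 7]]
`a[0].append(21)` → a = [[8, 7, 21], [7, 7]]; b = [[8, 7, 21], [7, 7]]
`a.append([9, 2])` → a = [[8, 7, 21], [7, 7], [9, 2]]
`print(b)` → prints [[8, 7, 21], [7, 7]]

Answer: [[8, 7, 21], [7, 7]]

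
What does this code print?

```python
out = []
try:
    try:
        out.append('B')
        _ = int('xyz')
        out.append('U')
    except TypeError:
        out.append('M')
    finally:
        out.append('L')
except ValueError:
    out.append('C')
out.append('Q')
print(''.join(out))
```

Execution trace: 'B' (inner try body) → 'L' (inner finally) → 'C' (outer except ValueError) → 'Q' (after the try/except). Output: BLCQ

Answer: BLCQ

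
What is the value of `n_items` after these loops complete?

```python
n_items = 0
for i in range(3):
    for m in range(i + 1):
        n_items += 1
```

Triangle: 1 + 2 + ... + 3
`n_items` takes the values: 0 → 1 → 2 → 3 → 4 → 5 → 6

Answer: 6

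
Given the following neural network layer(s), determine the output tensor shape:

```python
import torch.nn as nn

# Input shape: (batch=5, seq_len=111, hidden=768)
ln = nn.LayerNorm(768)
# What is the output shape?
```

Input: (5, 111, 768) -> Output: (5, 111, 768)

Answer: (5, 111, 768)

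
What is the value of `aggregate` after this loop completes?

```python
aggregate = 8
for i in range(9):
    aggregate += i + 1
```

Start at 8, add 1 to 9 = 53
`aggregate` takes the values: 8 → 9 → 11 → 14 → 18 → 23 → 29 → 36 → 44 → 53

Answer: 53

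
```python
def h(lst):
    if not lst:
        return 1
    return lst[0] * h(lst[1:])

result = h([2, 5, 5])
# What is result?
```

Product over [2, 5, 5] = 2 * 5 * 5 = 50

Answer: 50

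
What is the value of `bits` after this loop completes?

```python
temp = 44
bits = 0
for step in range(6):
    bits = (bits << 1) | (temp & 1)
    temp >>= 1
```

Reverse lowest 6 bits of 44
`bits` takes the values: 0 → 1 → 3 → 6 → 13

Answer: 13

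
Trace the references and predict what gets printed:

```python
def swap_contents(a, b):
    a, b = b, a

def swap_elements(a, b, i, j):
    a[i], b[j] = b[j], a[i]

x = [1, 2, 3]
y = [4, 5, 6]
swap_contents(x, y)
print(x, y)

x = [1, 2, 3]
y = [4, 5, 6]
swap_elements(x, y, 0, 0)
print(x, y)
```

Key concept: parameter rebinding vs mutation.
Step by step:
`x = [1, 2, 3]` → x = [1, 2, 3]
`y = [4, 5, 6]` → y = [4, 5, 6]
`swap_contents(x, y)` → no visible change to tracked variables
`print(x, y)` → prints [1, 2, 3] [4, 5, 6]
`x = [1, 2, 3]` → x = [1, 2, 3]
`y = [4, 5, 6]` → y = [4, 5, 6]
`swap_elements(x, y, 0, 0)` → x = [4, 2, 3]; y = [1, 5, 6]
`print(x, y)` → prints [4, 2, 3] [1, 5, 6]

Answer:
[1, 2, 3] [4, 5, 6]
[4, 2, 3] [1, 5, 6]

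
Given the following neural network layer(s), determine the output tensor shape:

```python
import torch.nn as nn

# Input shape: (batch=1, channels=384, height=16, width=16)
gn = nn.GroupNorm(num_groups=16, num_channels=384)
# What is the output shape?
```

Input: (1, 384, 16, 16) -> Output: (1, 384, 16, 16)

Answer: (1, 384, 16, 16)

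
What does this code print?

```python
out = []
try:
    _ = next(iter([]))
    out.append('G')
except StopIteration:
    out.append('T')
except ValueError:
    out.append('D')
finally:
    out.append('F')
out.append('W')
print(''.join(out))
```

Execution trace: 'T' (except StopIteration) → 'F' (finally) → 'W' (after the try/except). Output: TFW

Answer: TFW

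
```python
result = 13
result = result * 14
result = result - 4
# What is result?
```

Trace:
`result = 13` → result = 13
`result = result * 14` → result = 182
`result = result - 4` → result = 178
So result = 178

Answer: 178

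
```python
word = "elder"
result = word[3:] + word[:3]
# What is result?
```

Trace:
`word = "elder"` → word = 'elder'
`result = word[3:] + word[:3]` → result = 'ereld'
So result = 'ereld'

Answer: 'ereld'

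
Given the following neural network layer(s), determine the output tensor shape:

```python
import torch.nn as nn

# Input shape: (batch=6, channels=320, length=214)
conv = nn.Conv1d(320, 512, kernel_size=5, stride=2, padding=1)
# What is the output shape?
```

Input: (6, 320, 214) -> Output: (6, 512, 106)

Answer: (6, 512, 106)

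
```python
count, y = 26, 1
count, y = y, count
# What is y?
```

Trace:
`count, y = 26, 1` → count = 26; y = 1
`count, y = y, count` → count = 1; y = 26
So y = 26

Answer: 26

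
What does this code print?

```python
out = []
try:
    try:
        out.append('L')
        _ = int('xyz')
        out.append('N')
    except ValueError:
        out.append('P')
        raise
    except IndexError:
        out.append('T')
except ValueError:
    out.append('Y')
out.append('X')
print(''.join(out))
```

Execution trace: 'L' (inner try body) → 'P' (inner except ValueError) → 'Y' (outer except ValueError) → 'X' (after the try/except). Output: LPYX

Answer: LPYX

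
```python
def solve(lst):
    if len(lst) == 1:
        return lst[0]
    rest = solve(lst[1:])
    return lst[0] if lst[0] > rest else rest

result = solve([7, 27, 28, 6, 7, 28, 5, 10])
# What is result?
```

Recursive max over [7, 27, 28, 6, 7, 28, 5, 10] = 28

Answer: 28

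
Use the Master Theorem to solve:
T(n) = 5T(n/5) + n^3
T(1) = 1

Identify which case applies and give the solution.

a=5, b=5, f(n)=n^3. log_5(5) = 1. Since c=3 > 1 and the regularity condition holds (5(n/5)^3 = (5/5^3)n^3 with 5/5^3 < 1), Case 3 applies: T(n) = Θ(f(n)) = O(n^3).

Answer: O(n^3) - Case 3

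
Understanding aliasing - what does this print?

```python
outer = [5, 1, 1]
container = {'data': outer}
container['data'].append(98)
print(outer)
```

Key concept: dict holds reference to list.
Step by step:
`outer = [5, 1, 1]` → outer = [5, 1, 1]
`container = {'data': outer}` → container = {'data': [5, 1, 1]}
`container['data'].append(98)` → outer = [5, 1, 1, 98]; container = {'data': [5, 1, 1, 98]}
`print(outer)` → prints [5, 1, 1, 98]

Answer: [5, 1, 1, 98]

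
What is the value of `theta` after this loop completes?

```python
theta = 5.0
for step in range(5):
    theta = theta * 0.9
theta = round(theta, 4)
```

Exponential decay: 5.0 * 0.9^5
`theta` takes the values: 5.0 → 4.5 → 4.05 → 3.645 → 3.2805 → 2.95245 → 2.9525

Answer: 2.9525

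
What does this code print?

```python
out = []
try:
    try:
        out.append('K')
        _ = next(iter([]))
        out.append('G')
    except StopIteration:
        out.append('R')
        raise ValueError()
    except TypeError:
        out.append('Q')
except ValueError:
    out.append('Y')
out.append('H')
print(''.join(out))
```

Execution trace: 'K' (try body) → 'R' (except StopIteration) → 'Y' (outer except ValueError) → 'H' (after the try/except). Output: KRYH

Answer: KRYH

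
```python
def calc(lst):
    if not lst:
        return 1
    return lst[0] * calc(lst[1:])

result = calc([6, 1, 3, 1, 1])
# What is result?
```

Product over [6, 1, 3, 1, 1] = 6 * 1 * 3 * 1 * 1 = 18

Answer: 18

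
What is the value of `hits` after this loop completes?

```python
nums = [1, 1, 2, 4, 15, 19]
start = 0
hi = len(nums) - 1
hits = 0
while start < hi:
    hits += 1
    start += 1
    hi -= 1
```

Iterations until pointers meet (list length 6)
`hits` takes the values: 0 → 1 → 2 → 3

Answer: 3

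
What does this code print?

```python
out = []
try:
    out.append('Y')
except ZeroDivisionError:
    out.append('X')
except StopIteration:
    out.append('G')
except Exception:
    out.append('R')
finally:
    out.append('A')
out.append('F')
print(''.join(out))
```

Execution trace: 'Y' (try body, no exception) → 'A' (finally) → 'F' (after the try/except). Output: YAF

Answer: YAF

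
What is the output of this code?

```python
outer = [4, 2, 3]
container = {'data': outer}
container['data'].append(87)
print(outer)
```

Key concept: dict holds reference to list.
Step by step:
`outer = [4, 2, 3]` → outer = [4, 2, 3]
`container = {'data': outer}` → container = {'data': [4, 2, 3]}
`container['data'].append(87)` → outer = [4, 2, 3, 87]; container = {'data': [4, 2, 3, 87]}
`print(outer)` → prints [4, 2, 3, 87]

Answer: [4, 2, 3, 87]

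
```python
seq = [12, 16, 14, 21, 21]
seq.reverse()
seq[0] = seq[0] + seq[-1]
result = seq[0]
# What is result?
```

Trace:
`seq = [12, 16, 14, 21, 21]` → seq = [12, 16, 14, 21, 21]
`seq.reverse()` → seq = [21, 21, 14, 16, 12]
`seq[0] = seq[0] + seq[-1]` → seq = [33, 21, 14, 16, 12]
`result = seq[0]` → result = 33
So result = 33

Answer: 33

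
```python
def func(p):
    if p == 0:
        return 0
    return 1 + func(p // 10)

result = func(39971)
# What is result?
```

Count of digits of 39971: 5

Answer: 5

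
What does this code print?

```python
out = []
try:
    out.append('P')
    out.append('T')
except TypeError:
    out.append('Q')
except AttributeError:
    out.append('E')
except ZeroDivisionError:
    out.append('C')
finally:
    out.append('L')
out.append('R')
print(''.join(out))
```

Execution trace: 'P' (try body) → 'T' (try body, no exception) → 'L' (finally) → 'R' (after the try/except). Output: PTLR

Answer: PTLR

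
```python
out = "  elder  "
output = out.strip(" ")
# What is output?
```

Trace:
`out = "  elder  "` → out = '  elder  '
`output = out.strip(" ")` → output = 'elder'
So output = 'elder'

Answer: 'elder'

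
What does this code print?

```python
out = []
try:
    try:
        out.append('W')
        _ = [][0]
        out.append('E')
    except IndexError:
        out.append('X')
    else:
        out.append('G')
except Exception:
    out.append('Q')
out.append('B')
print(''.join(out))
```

Execution trace: 'W' (inner try body) → 'X' (inner except IndexError) → 'B' (after the try/except). Output: WXB

Answer: WXB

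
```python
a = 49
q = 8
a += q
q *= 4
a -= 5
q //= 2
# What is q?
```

Trace:
`a = 49` → a = 49
`q = 8` → q = 8
`a += q` → a = 57
`q *= 4` → q = 32
`a -= 5` → a = 52
`q //= 2` → q = 16
So q = 16

Answer: 16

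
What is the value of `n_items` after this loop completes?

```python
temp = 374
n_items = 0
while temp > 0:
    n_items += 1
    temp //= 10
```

Count digits by repeated division by 10
`n_items` takes the values: 0 → 1 → 2 → 3

Answer: 3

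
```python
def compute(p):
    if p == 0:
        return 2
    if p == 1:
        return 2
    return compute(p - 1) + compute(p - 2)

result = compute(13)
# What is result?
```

Build up from base cases: compute(0)=2, compute(1)=2, compute(2)=4, compute(3)=6, compute(4)=10, compute(5)=16, compute(6)=26, ..., compute(13)=754

Answer: 754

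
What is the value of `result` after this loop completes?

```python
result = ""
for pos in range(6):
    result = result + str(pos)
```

Concatenate digits 0 to 5
`result` takes the values: "" → "0" → "01" → "012" → "0123" → "01234" → "012345"

Answer: "012345"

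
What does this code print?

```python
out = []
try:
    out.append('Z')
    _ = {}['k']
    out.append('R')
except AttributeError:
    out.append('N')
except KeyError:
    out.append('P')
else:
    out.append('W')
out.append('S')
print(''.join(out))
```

Execution trace: 'Z' (try body) → 'P' (except KeyError) → 'S' (after the try/except). Output: ZPS

Answer: ZPS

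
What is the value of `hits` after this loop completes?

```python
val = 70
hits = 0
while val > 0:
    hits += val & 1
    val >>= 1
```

Count set bits in 70 (binary: 0b1000110)
`hits` takes the values: 0 → 1 → 2 → 3

Answer: 3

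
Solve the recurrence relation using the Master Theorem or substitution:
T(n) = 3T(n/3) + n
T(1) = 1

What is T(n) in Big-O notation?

By Master Theorem: a=3, b=3, f(n)=n. Since log_3(3) = 1 and f(n) = Θ(n^1), Case 2 applies. T(n) = O(n log n).

Answer: O(n log n)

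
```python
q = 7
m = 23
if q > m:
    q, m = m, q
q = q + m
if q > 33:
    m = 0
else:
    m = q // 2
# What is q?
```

Trace:
`q = 7` → q = 7
`m = 23` → m = 23
`if q > m: ...` → q > m is False → no variable changes
`q = q + m` → q = 30
`if q > 33: ...` → q > 33 is False, take else branch → m = 15
So q = 30

Answer: 30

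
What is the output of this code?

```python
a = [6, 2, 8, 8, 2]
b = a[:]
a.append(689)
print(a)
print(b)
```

Key concept: slice [:] creates copy.
Step by step:
`a = [6, 2, 8, 8, 2]` → a = [6, 2, 8, 8, 2]
`b = a[:]` → b = [6, 2, 8, 8, 2]
`a.append(689)` → a = [6, 2, 8, 8, 2, 689]
`print(a)` → prints [6, 2, 8, 8, 2, 689]
`print(b)` → prints [6, 2, 8, 8, 2]

Answer:
[6, 2, 8, 8, 2, 689]
[6, 2, 8, 8, 2]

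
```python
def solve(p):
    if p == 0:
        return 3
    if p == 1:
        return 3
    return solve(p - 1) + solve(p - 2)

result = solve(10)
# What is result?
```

Build up from base cases: solve(0)=3, solve(1)=3, solve(2)=6, solve(3)=9, solve(4)=15, solve(5)=24, solve(6)=39, ..., solve(10)=267

Answer: 267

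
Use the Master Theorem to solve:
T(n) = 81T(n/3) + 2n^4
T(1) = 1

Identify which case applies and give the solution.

a=81, b=3, f(n)=2n^4. log_3(81) = 4. Since c=4 = 4, Case 2 applies: T(n) = Θ(n^log_b(a) · log n) = O(n^4 log n).

Answer: O(n^4 log n) - Case 2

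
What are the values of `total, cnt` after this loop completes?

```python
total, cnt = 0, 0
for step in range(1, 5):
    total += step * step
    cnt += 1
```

Sum of squares and count
`total, cnt` takes the values: (0, 0) → (1, 0) → (1, 1) → (5, 1) → (5, 2) → (14, 2) → (14, 3) → (30, 3) → (30, 4)

Answer: 30, 4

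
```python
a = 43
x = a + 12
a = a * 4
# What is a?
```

Trace:
`a = 43` → a = 43
`x = a + 12` → x = 55
`a = a * 4` → a = 172
So a = 172

Answer: 172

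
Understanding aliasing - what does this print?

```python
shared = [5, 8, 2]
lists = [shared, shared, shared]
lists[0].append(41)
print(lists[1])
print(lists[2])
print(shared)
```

Key concept: list of same reference.
Step by step:
`shared = [5, 8, 2]` → shared = [5, 8, 2]
`lists = [shared, shared, shared]` → lists = [[5, 8, 2], [5, 8, 2], [5, 8, 2]]
`lists[0].append(41)` → shared = [5, 8, 2, 41]; lists = [[5, 8, 2, 41], [5, 8, 2, 41], [5, 8, 2, 41]]
`print(lists[1])` → prints [5, 8, 2, 41]
`print(lists[2])` → prints [5, 8, 2, 41]
`print(shared)` → prints [5, 8, 2, 41]

Answer:
[5, 8, 2, 41]
[5, 8, 2, 41]
[5, 8, 2, 41]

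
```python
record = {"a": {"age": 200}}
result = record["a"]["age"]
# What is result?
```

Trace:
`record = {"a": {"age": 200}}` → record = {'a': {'age': 200}}
`result = record["a"]["age"]` → result = 200
So result = 200

Answer: 200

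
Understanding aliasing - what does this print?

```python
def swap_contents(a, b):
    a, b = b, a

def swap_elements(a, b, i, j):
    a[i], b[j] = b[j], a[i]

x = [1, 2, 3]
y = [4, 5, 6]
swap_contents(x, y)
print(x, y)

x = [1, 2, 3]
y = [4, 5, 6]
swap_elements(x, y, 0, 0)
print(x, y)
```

Key concept: parameter rebinding vs mutation.
Step by step:
`x = [1, 2, 3]` → x = [1, 2, 3]
`y = [4, 5, 6]` → y = [4, 5, 6]
`swap_contents(x, y)` → no visible change to tracked variables
`print(x, y)` → prints [1, 2, 3] [4, 5, 6]
`x = [1, 2, 3]` → x = [1, 2, 3]
`y = [4, 5, 6]` → y = [4, 5, 6]
`swap_elements(x, y, 0, 0)` → x = [4, 2, 3]; y = [1, 5, 6]
`print(x, y)` → prints [4, 2, 3] [1, 5, 6]

Answer:
[1, 2, 3] [4, 5, 6]
[4, 2, 3] [1, 5, 6]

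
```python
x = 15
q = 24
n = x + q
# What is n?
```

Trace:
`x = 15` → x = 15
`q = 24` → q = 24
`n = x + q` → n = 39
So n = 39

Answer: 39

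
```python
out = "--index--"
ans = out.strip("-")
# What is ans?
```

Trace:
`out = "--index--"` → out = '--index--'
`ans = out.strip("-")` → ans = 'index'
So ans = 'index'

Answer: 'index'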